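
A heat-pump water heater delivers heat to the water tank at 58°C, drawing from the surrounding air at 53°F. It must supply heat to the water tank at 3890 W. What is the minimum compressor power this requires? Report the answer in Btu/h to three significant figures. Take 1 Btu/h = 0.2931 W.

In absolute terms T_C = 284.82 K and T_H = 331.15 K, so ΔT = 46.33 K.
COP_Carnot = T_H/ΔT = 331.15/46.33 = 7.147.
Ẇ_min = Q̇/COP_Carnot = 3890/7.147 = 544.3 W = 1857 Btu/h.

1860 Btu/h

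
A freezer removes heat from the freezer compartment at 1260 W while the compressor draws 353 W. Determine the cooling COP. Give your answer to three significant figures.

3.57

The first law gives Q̇_H = Q̇_C + Ẇ, so the three rates are Q̇_C = 1260, Q̇_H = 1613, Ẇ = 353.0 W.
COP_R = Q̇_C/Ẇ = 1260/353.0 = 3.569.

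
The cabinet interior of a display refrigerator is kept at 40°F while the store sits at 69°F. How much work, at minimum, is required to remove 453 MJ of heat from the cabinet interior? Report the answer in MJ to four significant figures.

26.29 MJ

In absolute terms T_C = 277.59 K and T_H = 293.71 K, so ΔT = 16.11 K.
The reversible limit is COP_R = T_C/ΔT = 17.23, so W_min = Q_C/COP = Q_C·ΔT/T_C.
W_min = 453.0 × 16.11/277.59 = 26.29 MJ.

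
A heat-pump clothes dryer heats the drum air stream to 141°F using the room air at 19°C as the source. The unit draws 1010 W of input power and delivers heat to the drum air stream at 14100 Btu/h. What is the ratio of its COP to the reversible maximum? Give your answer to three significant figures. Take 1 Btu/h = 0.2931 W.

Converting, Q̇_H = 14100 Btu/h = 4133 W, so COP_actual = Q̇_H/Ẇ = 4133/1010 = 4.092.
In absolute terms T_C = 292.15 K and T_H = 333.71 K, so ΔT = 41.56 K.
COP_Carnot = T_H/ΔT = 333.71/41.56 = 8.030.
η_II = COP_actual/COP_Carnot = 4.092/8.030 = 0.5095.

0.510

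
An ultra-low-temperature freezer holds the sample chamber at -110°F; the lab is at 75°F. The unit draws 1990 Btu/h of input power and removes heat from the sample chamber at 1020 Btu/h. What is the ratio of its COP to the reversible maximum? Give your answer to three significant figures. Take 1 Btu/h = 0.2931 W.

0.271

COP_actual = Q̇_C/Ẇ = 1020/1990 = 0.5126.
In absolute terms T_C = 194.26 K and T_H = 297.04 K, so ΔT = 102.8 K.
COP_Carnot = T_C/ΔT = 194.26/102.8 = 1.890.
η_II = COP_actual/COP_Carnot = 0.5126/1.890 = 0.2712.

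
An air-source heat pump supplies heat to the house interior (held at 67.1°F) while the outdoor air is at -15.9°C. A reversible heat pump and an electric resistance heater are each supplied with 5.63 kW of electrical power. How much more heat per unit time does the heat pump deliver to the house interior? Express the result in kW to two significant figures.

41 kW

In absolute terms T_C = 257.25 K and T_H = 292.65 K, so ΔT = 35.40 K.
COP_Carnot = T_H/ΔT = 292.65/35.40 = 8.267.
The heat pump delivers Q̇_H = COP × Ẇ = 46.54 kW; the resistance heater delivers Ẇ = 5.630 kW.
Extra = (COP − 1)·Ẇ = 40.91 kW.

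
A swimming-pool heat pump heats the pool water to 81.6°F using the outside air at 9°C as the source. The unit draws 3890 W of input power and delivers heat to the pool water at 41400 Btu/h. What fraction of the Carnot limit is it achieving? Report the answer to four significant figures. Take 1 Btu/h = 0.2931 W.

Converting, Q̇_H = 41400 Btu/h = 12130 W, so COP_actual = Q̇_H/Ẇ = 12130/3890 = 3.119.
In absolute terms T_C = 282.15 K and T_H = 300.71 K, so ΔT = 18.56 K.
COP_Carnot = T_H/ΔT = 300.71/18.56 = 16.21.
η_II = COP_actual/COP_Carnot = 3.119/16.21 = 0.1925.

0.1925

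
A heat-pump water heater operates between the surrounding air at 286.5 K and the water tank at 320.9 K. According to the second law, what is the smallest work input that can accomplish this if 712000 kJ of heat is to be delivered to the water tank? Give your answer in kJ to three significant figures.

The reservoir spacing is ΔT = 320.9 − 286.5 = 34.40 K.
The reversible limit is COP_HP = T_H/ΔT = 9.328, so W_min = Q_H/COP = Q_H·ΔT/T_H.
W_min = 712000 × 34.40/320.90 = 76330 kJ.

76300 kJ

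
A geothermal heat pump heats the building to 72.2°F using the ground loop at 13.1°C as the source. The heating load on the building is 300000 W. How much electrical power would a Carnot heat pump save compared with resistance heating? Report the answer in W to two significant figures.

In absolute terms T_C = 286.25 K and T_H = 295.48 K, so ΔT = 9.233 K.
COP_Carnot = T_H/ΔT = 295.48/9.233 = 32.00.
Resistance heating needs Ẇ_res = Q̇_H = 300000 W; the reversible heat pump needs only Ẇ_hp = Q̇_H/COP = 9374 W.
Saving = 300000 − 9374 = 290600 W.

290000 W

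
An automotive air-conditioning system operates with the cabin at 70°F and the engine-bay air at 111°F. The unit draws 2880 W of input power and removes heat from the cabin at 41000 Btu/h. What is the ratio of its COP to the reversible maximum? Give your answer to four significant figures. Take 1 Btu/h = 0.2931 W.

0.3230

Converting, Q̇_C = 41000 Btu/h = 12020 W, so COP_actual = Q̇_C/Ẇ = 12020/2880 = 4.173.
In absolute terms T_C = 294.26 K and T_H = 317.04 K, so ΔT = 22.78 K.
COP_Carnot = T_C/ΔT = 294.26/22.78 = 12.92.
η_II = COP_actual/COP_Carnot = 4.173/12.92 = 0.3230.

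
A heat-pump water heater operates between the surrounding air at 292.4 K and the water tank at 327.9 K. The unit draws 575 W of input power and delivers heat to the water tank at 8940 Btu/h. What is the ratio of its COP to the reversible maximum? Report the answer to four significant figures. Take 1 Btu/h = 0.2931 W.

0.4934

Converting, Q̇_H = 8940 Btu/h = 2620 W, so COP_actual = Q̇_H/Ẇ = 2620/575.0 = 4.557.
The reservoir spacing is ΔT = 327.9 − 292.4 = 35.50 K.
COP_Carnot = T_H/ΔT = 327.90/35.50 = 9.237.
η_II = COP_actual/COP_Carnot = 4.557/9.237 = 0.4934.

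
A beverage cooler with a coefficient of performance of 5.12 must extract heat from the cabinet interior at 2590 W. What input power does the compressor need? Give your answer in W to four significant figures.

Ẇ = Q̇_C/COP = 2590/5.12 = 505.9 W.

505.9 W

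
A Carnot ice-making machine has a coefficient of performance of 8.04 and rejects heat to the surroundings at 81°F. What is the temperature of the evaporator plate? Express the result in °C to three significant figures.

For a Carnot refrigerator COP_R = T_C/(T_H − T_C), so T_C = COP·T_H/(1 + COP).
With T_H = 300.37 K, T_C = 8.04 × 300.37/9.040 = 267.15 K.
Converting, 267.15 K = -6.00°C.

-6.00 °C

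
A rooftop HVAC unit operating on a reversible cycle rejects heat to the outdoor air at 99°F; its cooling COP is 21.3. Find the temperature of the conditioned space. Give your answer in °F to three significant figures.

For a Carnot refrigerator COP_R = T_C/(T_H − T_C), so T_C = COP·T_H/(1 + COP).
With T_H = 310.37 K, T_C = 21.3 × 310.37/22.30 = 296.45 K.
Converting, 296.45 K = 73.95°F.

73.9 °F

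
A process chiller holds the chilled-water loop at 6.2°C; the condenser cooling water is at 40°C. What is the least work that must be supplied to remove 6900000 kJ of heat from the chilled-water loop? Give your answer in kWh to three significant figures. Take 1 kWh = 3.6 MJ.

232 kWh

In absolute terms T_C = 279.35 K and T_H = 313.15 K, so ΔT = 33.80 K.
The reversible limit is COP_R = T_C/ΔT = 8.265, so W_min = Q_C/COP = Q_C·ΔT/T_C.
W_min = 6900000 × 33.80/279.35 = 834900 kJ = 231.9 kWh.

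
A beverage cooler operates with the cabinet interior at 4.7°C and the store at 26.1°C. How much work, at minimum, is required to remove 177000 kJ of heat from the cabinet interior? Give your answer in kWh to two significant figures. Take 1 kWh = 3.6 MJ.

3.8 kWh

In absolute terms T_C = 277.85 K and T_H = 299.25 K, so ΔT = 21.40 K.
The reversible limit is COP_R = T_C/ΔT = 12.98, so W_min = Q_C/COP = Q_C·ΔT/T_C.
W_min = 177000 × 21.40/277.85 = 13630 kJ = 3.787 kWh.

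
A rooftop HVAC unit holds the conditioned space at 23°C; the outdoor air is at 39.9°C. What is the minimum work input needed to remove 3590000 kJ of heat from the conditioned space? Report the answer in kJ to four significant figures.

In absolute terms T_C = 296.15 K and T_H = 313.05 K, so ΔT = 16.90 K.
The reversible limit is COP_R = T_C/ΔT = 17.52, so W_min = Q_C/COP = Q_C·ΔT/T_C.
W_min = 3590000 × 16.90/296.15 = 204900 kJ.

204900 kJ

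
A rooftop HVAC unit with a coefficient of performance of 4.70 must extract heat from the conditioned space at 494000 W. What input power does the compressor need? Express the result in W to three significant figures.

Ẇ = Q̇_C/COP = 494000/4.70 = 105100 W.

105000 W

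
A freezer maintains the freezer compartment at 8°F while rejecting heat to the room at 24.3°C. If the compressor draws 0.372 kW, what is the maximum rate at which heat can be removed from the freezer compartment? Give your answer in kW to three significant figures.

In absolute terms T_C = 259.82 K and T_H = 297.45 K, so ΔT = 37.63 K.
COP_Carnot = T_C/ΔT = 259.82/37.63 = 6.904.
Q̇_max = COP_Carnot × Ẇ = 6.904 × 0.3720 kW = 2.568 kW.

2.57 kW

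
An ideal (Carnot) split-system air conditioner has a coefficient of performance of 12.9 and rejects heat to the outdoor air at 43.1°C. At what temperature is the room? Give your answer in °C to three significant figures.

20.3 °C

For a Carnot refrigerator COP_R = T_C/(T_H − T_C), so T_C = COP·T_H/(1 + COP).
With T_H = 316.25 K, T_C = 12.9 × 316.25/13.90 = 293.50 K.
Converting, 293.50 K = 20.35°C.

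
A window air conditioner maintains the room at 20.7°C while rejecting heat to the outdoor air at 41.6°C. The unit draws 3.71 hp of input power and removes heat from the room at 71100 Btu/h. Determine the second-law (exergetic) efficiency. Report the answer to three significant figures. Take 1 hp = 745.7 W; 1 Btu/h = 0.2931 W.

Converting, Q̇_C = 71100 Btu/h = 27.95 hp, so COP_actual = Q̇_C/Ẇ = 27.95/3.710 = 7.533.
In absolute terms T_C = 293.85 K and T_H = 314.75 K, so ΔT = 20.90 K.
COP_Carnot = T_C/ΔT = 293.85/20.90 = 14.06.
η_II = COP_actual/COP_Carnot = 7.533/14.06 = 0.5358.

0.536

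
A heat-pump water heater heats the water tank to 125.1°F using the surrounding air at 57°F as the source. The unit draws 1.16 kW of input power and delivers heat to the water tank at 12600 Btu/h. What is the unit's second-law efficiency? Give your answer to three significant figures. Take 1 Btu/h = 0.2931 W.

Converting, Q̇_H = 12600 Btu/h = 3.693 kW, so COP_actual = Q̇_H/Ẇ = 3.693/1.160 = 3.184.
In absolute terms T_C = 287.04 K and T_H = 324.87 K, so ΔT = 37.83 K.
COP_Carnot = T_H/ΔT = 324.87/37.83 = 8.587.
η_II = COP_actual/COP_Carnot = 3.184/8.587 = 0.3708.

0.371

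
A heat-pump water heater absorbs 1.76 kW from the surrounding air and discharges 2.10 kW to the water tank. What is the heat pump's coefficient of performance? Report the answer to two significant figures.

6.2

The first law gives Q̇_H = Q̇_C + Ẇ, so the three rates are Q̇_C = 1.760, Q̇_H = 2.100, Ẇ = 0.3400 kW.
COP_HP = Q̇_H/Ẇ = 2.100/0.3400 = 6.176.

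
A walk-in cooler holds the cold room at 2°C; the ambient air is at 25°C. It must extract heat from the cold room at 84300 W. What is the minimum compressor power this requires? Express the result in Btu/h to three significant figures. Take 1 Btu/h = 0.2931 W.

24000 Btu/h

In absolute terms T_C = 275.15 K and T_H = 298.15 K, so ΔT = 23.00 K.
COP_Carnot = T_C/ΔT = 275.15/23.00 = 11.96.
Ẇ_min = Q̇/COP_Carnot = 84300/11.96 = 7047 W = 24040 Btu/h.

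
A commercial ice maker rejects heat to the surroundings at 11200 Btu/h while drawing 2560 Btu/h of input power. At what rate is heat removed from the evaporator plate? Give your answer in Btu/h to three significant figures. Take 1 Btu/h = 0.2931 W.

8640 Btu/h

For a cyclic device the first law requires Q̇_H = Q̇_C + Ẇ.
Q̇_C = Q̇_H − Ẇ = 8640 Btu/h.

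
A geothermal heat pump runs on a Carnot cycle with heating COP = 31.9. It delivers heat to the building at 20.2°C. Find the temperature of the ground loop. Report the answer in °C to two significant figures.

COP_HP = T_H/(T_H − T_C) gives T_H − T_C = T_H/COP.
With T_H = 293.35 K, T_C = 293.35 × (1 − 1/31.9) = 284.15 K.
Converting, 284.15 K = 11.00°C.

11 °C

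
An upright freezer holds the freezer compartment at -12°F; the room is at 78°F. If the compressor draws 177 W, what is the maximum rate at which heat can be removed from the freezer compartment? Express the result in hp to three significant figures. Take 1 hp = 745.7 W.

1.18 hp

In absolute terms T_C = 248.71 K and T_H = 298.71 K, so ΔT = 50.00 K.
COP_Carnot = T_C/ΔT = 248.71/50.00 = 4.974.
Q̇_max = COP_Carnot × Ẇ = 4.974 × 177.0 W = 880.4 W = 1.181 hp.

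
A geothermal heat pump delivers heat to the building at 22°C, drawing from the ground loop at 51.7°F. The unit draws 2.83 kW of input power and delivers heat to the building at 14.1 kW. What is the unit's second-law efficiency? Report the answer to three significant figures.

COP_actual = Q̇_H/Ẇ = 14.10/2.830 = 4.982.
In absolute terms T_C = 284.09 K and T_H = 295.15 K, so ΔT = 11.06 K.
COP_Carnot = T_H/ΔT = 295.15/11.06 = 26.70.
η_II = COP_actual/COP_Carnot = 4.982/26.70 = 0.1866.

0.187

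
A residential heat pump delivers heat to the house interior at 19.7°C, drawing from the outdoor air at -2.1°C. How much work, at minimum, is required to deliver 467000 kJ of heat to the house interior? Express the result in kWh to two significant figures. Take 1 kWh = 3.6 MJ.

9.7 kWh

In absolute terms T_C = 271.05 K and T_H = 292.85 K, so ΔT = 21.80 K.
The reversible limit is COP_HP = T_H/ΔT = 13.43, so W_min = Q_H/COP = Q_H·ΔT/T_H.
W_min = 467000 × 21.80/292.85 = 34760 kJ = 9.657 kWh.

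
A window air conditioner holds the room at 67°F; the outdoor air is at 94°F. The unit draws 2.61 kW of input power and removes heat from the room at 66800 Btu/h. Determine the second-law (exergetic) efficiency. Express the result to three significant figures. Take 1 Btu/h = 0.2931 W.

Converting, Q̇_C = 66800 Btu/h = 19.58 kW, so COP_actual = Q̇_C/Ẇ = 19.58/2.610 = 7.502.
In absolute terms T_C = 292.59 K and T_H = 307.59 K, so ΔT = 15.00 K.
COP_Carnot = T_C/ΔT = 292.59/15.00 = 19.51.
η_II = COP_actual/COP_Carnot = 7.502/19.51 = 0.3846.

0.385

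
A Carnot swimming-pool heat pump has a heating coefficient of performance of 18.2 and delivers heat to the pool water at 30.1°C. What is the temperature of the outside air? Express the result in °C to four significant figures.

COP_HP = T_H/(T_H − T_C) gives T_H − T_C = T_H/COP.
With T_H = 303.25 K, T_C = 303.25 × (1 − 1/18.2) = 286.59 K.
Converting, 286.59 K = 13.44°C.

13.44 °C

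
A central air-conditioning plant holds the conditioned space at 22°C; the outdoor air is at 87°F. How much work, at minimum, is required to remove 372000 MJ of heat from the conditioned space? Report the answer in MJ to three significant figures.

10800 MJ

In absolute terms T_C = 295.15 K and T_H = 303.71 K, so ΔT = 8.556 K.
The reversible limit is COP_R = T_C/ΔT = 34.50, so W_min = Q_C/COP = Q_C·ΔT/T_C.
W_min = 372000 × 8.556/295.15 = 10780 MJ.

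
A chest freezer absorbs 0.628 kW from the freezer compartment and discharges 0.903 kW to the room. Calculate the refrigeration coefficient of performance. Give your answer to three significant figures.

2.28

The first law gives Q̇_H = Q̇_C + Ẇ, so the three rates are Q̇_C = 0.6280, Q̇_H = 0.9030, Ẇ = 0.2750 kW.
COP_R = Q̇_C/Ẇ = 0.6280/0.2750 = 2.284.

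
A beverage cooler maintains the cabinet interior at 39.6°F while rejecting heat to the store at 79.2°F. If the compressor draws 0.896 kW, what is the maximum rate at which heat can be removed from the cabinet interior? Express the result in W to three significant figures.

In absolute terms T_C = 277.37 K and T_H = 299.37 K, so ΔT = 22.00 K.
COP_Carnot = T_C/ΔT = 277.37/22.00 = 12.61.
Q̇_max = COP_Carnot × Ẇ = 12.61 × 0.8960 kW = 11.30 kW = 11300 W.

11300 W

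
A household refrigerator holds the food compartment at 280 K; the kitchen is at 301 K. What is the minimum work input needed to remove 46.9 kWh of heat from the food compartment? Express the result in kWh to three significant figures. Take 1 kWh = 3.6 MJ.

3.52 kWh

The reservoir spacing is ΔT = 301 − 280 = 21.00 K.
The reversible limit is COP_R = T_C/ΔT = 13.33, so W_min = Q_C/COP = Q_C·ΔT/T_C.
W_min = 46.90 × 21.00/280.00 = 3.518 kWh.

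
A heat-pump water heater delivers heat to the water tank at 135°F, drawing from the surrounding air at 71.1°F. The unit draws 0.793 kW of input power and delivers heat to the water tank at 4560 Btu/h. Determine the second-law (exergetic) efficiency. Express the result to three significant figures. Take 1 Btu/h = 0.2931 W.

0.181

Converting, Q̇_H = 4560 Btu/h = 1.337 kW, so COP_actual = Q̇_H/Ẇ = 1.337/0.7930 = 1.685.
In absolute terms T_C = 294.87 K and T_H = 330.37 K, so ΔT = 35.50 K.
COP_Carnot = T_H/ΔT = 330.37/35.50 = 9.306.
η_II = COP_actual/COP_Carnot = 1.685/9.306 = 0.1811.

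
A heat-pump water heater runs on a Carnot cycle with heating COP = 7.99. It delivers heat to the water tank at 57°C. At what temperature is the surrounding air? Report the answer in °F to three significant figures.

60.2 °F

COP_HP = T_H/(T_H − T_C) gives T_H − T_C = T_H/COP.
With T_H = 330.15 K, T_C = 330.15 × (1 − 1/7.99) = 288.83 K.
Converting, 288.83 K = 60.22°F.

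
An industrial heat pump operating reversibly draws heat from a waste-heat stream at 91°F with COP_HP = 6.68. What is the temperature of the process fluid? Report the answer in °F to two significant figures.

COP_HP = T_H/(T_H − T_C) rearranges to T_H = COP·T_C/(COP − 1).
With T_C = 305.93 K, T_H = 6.68 × 305.93/5.680 = 359.79 K.
Converting, 359.79 K = 187.95°F.

190 °F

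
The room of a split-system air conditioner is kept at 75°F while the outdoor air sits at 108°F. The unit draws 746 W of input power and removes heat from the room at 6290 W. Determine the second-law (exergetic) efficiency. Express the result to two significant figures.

COP_actual = Q̇_C/Ẇ = 6290/746.0 = 8.432.
In absolute terms T_C = 297.04 K and T_H = 315.37 K, so ΔT = 18.33 K.
COP_Carnot = T_C/ΔT = 297.04/18.33 = 16.20.
η_II = COP_actual/COP_Carnot = 8.432/16.20 = 0.5204.

0.52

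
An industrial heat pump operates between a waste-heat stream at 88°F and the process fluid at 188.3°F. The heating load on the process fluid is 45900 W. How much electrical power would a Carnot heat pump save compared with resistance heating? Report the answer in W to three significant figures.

In absolute terms T_C = 304.26 K and T_H = 359.98 K, so ΔT = 55.72 K.
COP_Carnot = T_H/ΔT = 359.98/55.72 = 6.460.
Resistance heating needs Ẇ_res = Q̇_H = 45900 W; the reversible heat pump needs only Ẇ_hp = Q̇_H/COP = 7105 W.
Saving = 45900 − 7105 = 38800 W.

38800 W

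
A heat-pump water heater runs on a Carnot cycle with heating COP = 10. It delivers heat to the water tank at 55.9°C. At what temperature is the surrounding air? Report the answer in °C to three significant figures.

23.0 °C

COP_HP = T_H/(T_H − T_C) gives T_H − T_C = T_H/COP.
With T_H = 329.05 K, T_C = 329.05 × (1 − 1/10) = 296.14 K.
Converting, 296.14 K = 23.00°C.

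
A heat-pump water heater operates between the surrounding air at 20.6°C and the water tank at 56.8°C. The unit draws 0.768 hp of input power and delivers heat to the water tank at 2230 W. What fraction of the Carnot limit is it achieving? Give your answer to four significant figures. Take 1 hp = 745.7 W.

0.4272

Converting, Q̇_H = 2230 W = 2.990 hp, so COP_actual = Q̇_H/Ẇ = 2.990/0.7680 = 3.894.
In absolute terms T_C = 293.75 K and T_H = 329.95 K, so ΔT = 36.20 K.
COP_Carnot = T_H/ΔT = 329.95/36.20 = 9.115.
η_II = COP_actual/COP_Carnot = 3.894/9.115 = 0.4272.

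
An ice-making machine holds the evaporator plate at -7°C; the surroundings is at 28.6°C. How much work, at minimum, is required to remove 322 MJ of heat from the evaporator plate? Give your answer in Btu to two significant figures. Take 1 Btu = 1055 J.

41000 Btu

In absolute terms T_C = 266.15 K and T_H = 301.75 K, so ΔT = 35.60 K.
The reversible limit is COP_R = T_C/ΔT = 7.476, so W_min = Q_C/COP = Q_C·ΔT/T_C.
W_min = 322.0 × 35.60/266.15 = 43.07 MJ = 40830 Btu.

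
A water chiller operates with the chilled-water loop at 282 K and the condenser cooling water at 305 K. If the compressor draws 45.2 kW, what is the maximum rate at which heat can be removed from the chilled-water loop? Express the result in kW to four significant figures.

The reservoir spacing is ΔT = 305 − 282 = 23.00 K.
COP_Carnot = T_C/ΔT = 282.00/23.00 = 12.26.
Q̇_max = COP_Carnot × Ẇ = 12.26 × 45.20 kW = 554.2 kW.

554.2 kW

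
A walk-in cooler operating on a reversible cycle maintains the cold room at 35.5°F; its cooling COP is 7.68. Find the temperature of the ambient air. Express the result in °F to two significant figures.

COP_R = T_C/(T_H − T_C) gives T_H − T_C = T_C/COP.
With T_C = 275.09 K, T_H = 275.09 × (1 + 1/7.68) = 310.91 K.
Converting, 310.91 K = 99.98°F.

100 °F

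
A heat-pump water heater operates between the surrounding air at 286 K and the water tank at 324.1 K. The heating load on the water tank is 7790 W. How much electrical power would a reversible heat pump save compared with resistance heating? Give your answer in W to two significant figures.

The reservoir spacing is ΔT = 324.1 − 286 = 38.10 K.
COP_Carnot = T_H/ΔT = 324.10/38.10 = 8.507.
Resistance heating needs Ẇ_res = Q̇_H = 7790 W; the reversible heat pump needs only Ẇ_hp = Q̇_H/COP = 915.8 W.
Saving = 7790 − 915.8 = 6874 W.

6900 W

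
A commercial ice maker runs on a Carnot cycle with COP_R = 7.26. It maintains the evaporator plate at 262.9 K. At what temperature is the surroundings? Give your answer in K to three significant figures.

299 K

COP_R = T_C/(T_H − T_C) gives T_H − T_C = T_C/COP.
With T_C = 262.90 K, T_H = 262.90 × (1 + 1/7.26) = 299.11 K.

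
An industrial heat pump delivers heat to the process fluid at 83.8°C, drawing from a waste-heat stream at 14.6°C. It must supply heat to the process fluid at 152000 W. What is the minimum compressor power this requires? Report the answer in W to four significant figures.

29470 W

In absolute terms T_C = 287.75 K and T_H = 356.95 K, so ΔT = 69.20 K.
COP_Carnot = T_H/ΔT = 356.95/69.20 = 5.158.
Ẇ_min = Q̇/COP_Carnot = 152000/5.158 = 29470 W.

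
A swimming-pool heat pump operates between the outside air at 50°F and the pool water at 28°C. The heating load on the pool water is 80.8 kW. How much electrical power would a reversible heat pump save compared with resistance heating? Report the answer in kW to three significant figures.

In absolute terms T_C = 283.15 K and T_H = 301.15 K, so ΔT = 18.00 K.
COP_Carnot = T_H/ΔT = 301.15/18.00 = 16.73.
Resistance heating needs Ẇ_res = Q̇_H = 80.80 kW; the reversible heat pump needs only Ẇ_hp = Q̇_H/COP = 4.829 kW.
Saving = 80.80 − 4.829 = 75.97 kW.

76.0 kW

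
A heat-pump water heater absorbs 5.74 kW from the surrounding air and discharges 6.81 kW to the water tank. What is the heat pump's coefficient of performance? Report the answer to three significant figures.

The first law gives Q̇_H = Q̇_C + Ẇ, so the three rates are Q̇_C = 5.740, Q̇_H = 6.810, Ẇ = 1.070 kW.
COP_HP = Q̇_H/Ẇ = 6.810/1.070 = 6.364.

6.36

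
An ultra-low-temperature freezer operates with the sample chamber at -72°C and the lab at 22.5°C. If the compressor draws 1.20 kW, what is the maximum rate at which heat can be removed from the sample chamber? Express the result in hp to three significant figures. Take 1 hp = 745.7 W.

3.43 hp

In absolute terms T_C = 201.15 K and T_H = 295.65 K, so ΔT = 94.50 K.
COP_Carnot = T_C/ΔT = 201.15/94.50 = 2.129.
Q̇_max = COP_Carnot × Ẇ = 2.129 × 1.200 kW = 2.554 kW = 3.425 hp.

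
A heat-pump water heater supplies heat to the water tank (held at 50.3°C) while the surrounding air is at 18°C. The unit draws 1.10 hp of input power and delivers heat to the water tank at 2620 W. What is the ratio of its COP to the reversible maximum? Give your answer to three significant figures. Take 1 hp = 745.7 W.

0.319

Converting, Q̇_H = 2620 W = 3.513 hp, so COP_actual = Q̇_H/Ẇ = 3.513/1.100 = 3.194.
In absolute terms T_C = 291.15 K and T_H = 323.45 K, so ΔT = 32.30 K.
COP_Carnot = T_H/ΔT = 323.45/32.30 = 10.01.
η_II = COP_actual/COP_Carnot = 3.194/10.01 = 0.3190.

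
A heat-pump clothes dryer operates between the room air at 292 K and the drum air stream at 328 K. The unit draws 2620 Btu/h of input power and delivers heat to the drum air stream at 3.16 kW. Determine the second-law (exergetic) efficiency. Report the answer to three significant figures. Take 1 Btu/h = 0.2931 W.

0.452

Converting, Q̇_H = 3.160 kW = 10780 Btu/h, so COP_actual = Q̇_H/Ẇ = 10780/2620 = 4.115.
The reservoir spacing is ΔT = 328 − 292 = 36.00 K.
COP_Carnot = T_H/ΔT = 328.00/36.00 = 9.111.
η_II = COP_actual/COP_Carnot = 4.115/9.111 = 0.4516.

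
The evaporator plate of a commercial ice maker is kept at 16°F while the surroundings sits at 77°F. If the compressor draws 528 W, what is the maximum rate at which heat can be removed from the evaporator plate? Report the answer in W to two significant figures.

4100 W

In absolute terms T_C = 264.26 K and T_H = 298.15 K, so ΔT = 33.89 K.
COP_Carnot = T_C/ΔT = 264.26/33.89 = 7.798.
Q̇_max = COP_Carnot × Ẇ = 7.798 × 528.0 W = 4117 W.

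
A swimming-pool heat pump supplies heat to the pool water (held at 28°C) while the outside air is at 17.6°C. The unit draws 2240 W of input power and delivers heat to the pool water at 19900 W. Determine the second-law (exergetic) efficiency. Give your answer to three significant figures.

COP_actual = Q̇_H/Ẇ = 19900/2240 = 8.884.
In absolute terms T_C = 290.75 K and T_H = 301.15 K, so ΔT = 10.40 K.
COP_Carnot = T_H/ΔT = 301.15/10.40 = 28.96.
η_II = COP_actual/COP_Carnot = 8.884/28.96 = 0.3068.

0.307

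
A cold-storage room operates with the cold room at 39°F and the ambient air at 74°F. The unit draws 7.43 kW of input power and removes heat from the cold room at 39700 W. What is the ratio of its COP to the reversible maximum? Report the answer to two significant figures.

0.38

Converting, Q̇_C = 39700 W = 39.70 kW, so COP_actual = Q̇_C/Ẇ = 39.70/7.430 = 5.343.
In absolute terms T_C = 277.04 K and T_H = 296.48 K, so ΔT = 19.44 K.
COP_Carnot = T_C/ΔT = 277.04/19.44 = 14.25.
η_II = COP_actual/COP_Carnot = 5.343/14.25 = 0.3750.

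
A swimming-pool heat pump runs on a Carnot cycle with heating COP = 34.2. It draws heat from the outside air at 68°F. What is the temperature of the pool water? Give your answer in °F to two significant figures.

84 °F

COP_HP = T_H/(T_H − T_C) rearranges to T_H = COP·T_C/(COP − 1).
With T_C = 293.15 K, T_H = 34.2 × 293.15/33.20 = 301.98 K.
Converting, 301.98 K = 83.89°F.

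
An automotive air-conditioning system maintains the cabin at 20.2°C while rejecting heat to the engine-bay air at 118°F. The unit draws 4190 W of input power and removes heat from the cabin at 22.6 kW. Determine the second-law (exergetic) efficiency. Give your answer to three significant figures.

0.507

Converting, Q̇_C = 22.60 kW = 22600 W, so COP_actual = Q̇_C/Ẇ = 22600/4190 = 5.394.
In absolute terms T_C = 293.35 K and T_H = 320.93 K, so ΔT = 27.58 K.
COP_Carnot = T_C/ΔT = 293.35/27.58 = 10.64.
η_II = COP_actual/COP_Carnot = 5.394/10.64 = 0.5071.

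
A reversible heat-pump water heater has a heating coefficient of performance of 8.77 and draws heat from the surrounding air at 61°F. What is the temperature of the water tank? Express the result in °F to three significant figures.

128 °F

COP_HP = T_H/(T_H − T_C) rearranges to T_H = COP·T_C/(COP − 1).
With T_C = 289.26 K, T_H = 8.77 × 289.26/7.770 = 326.49 K.
Converting, 326.49 K = 128.01°F.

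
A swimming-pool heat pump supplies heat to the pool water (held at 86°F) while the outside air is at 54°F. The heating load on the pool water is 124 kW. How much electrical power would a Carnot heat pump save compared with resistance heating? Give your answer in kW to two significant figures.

120 kW

In absolute terms T_C = 285.37 K and T_H = 303.15 K, so ΔT = 17.78 K.
COP_Carnot = T_H/ΔT = 303.15/17.78 = 17.05.
Resistance heating needs Ẇ_res = Q̇_H = 124.0 kW; the reversible heat pump needs only Ẇ_hp = Q̇_H/COP = 7.272 kW.
Saving = 124.0 − 7.272 = 116.7 kW.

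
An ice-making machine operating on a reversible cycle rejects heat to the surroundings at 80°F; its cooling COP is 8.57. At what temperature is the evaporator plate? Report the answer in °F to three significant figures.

23.6 °F

For a Carnot refrigerator COP_R = T_C/(T_H − T_C), so T_C = COP·T_H/(1 + COP).
With T_H = 299.82 K, T_C = 8.57 × 299.82/9.570 = 268.49 K.
Converting, 268.49 K = 23.61°F.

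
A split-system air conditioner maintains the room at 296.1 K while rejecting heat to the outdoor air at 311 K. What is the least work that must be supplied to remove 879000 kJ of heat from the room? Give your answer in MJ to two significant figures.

The reservoir spacing is ΔT = 311 − 296.1 = 14.90 K.
The reversible limit is COP_R = T_C/ΔT = 19.87, so W_min = Q_C/COP = Q_C·ΔT/T_C.
W_min = 879000 × 14.90/296.10 = 44230 kJ = 44.23 MJ.

44 MJ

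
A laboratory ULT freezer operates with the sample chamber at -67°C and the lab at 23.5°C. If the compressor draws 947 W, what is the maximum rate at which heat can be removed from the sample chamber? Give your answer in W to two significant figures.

2200 W

In absolute terms T_C = 206.15 K and T_H = 296.65 K, so ΔT = 90.50 K.
COP_Carnot = T_C/ΔT = 206.15/90.50 = 2.278.
Q̇_max = COP_Carnot × Ẇ = 2.278 × 947.0 W = 2157 W.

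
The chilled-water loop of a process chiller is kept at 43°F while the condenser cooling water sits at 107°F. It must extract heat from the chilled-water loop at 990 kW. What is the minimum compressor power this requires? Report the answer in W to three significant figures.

In absolute terms T_C = 279.26 K and T_H = 314.82 K, so ΔT = 35.56 K.
COP_Carnot = T_C/ΔT = 279.26/35.56 = 7.854.
Ẇ_min = Q̇/COP_Carnot = 990.0/7.854 = 126.0 kW = 126000 W.

126000 W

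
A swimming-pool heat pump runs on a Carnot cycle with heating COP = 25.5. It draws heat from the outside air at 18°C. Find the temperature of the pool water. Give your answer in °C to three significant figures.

COP_HP = T_H/(T_H − T_C) rearranges to T_H = COP·T_C/(COP − 1).
With T_C = 291.15 K, T_H = 25.5 × 291.15/24.50 = 303.03 K.
Converting, 303.03 K = 29.88°C.

29.9 °C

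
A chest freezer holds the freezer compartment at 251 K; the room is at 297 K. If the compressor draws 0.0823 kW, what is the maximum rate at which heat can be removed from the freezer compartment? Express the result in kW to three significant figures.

The reservoir spacing is ΔT = 297 − 251 = 46.00 K.
COP_Carnot = T_C/ΔT = 251.00/46.00 = 5.457.
Q̇_max = COP_Carnot × Ẇ = 5.457 × 0.08230 kW = 0.4491 kW.

0.449 kW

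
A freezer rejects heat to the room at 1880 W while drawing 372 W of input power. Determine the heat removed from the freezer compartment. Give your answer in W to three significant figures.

For a cyclic device the first law requires Q̇_H = Q̇_C + Ẇ.
Q̇_C = Q̇_H − Ẇ = 1508 W.

1510 W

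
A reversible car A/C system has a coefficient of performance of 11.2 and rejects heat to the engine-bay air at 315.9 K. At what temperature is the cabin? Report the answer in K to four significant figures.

290.0 K

For a Carnot refrigerator COP_R = T_C/(T_H − T_C), so T_C = COP·T_H/(1 + COP).
With T_H = 315.90 K, T_C = 11.2 × 315.90/12.20 = 290.01 K.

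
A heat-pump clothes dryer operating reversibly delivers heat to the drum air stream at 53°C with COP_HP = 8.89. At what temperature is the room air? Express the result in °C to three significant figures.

COP_HP = T_H/(T_H − T_C) gives T_H − T_C = T_H/COP.
With T_H = 326.15 K, T_C = 326.15 × (1 − 1/8.89) = 289.46 K.
Converting, 289.46 K = 16.31°C.

16.3 °C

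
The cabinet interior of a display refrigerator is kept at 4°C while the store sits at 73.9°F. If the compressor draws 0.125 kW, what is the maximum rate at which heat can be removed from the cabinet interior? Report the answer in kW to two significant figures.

In absolute terms T_C = 277.15 K and T_H = 296.43 K, so ΔT = 19.28 K.
COP_Carnot = T_C/ΔT = 277.15/19.28 = 14.38.
Q̇_max = COP_Carnot × Ẇ = 14.38 × 0.1250 kW = 1.797 kW.

1.8 kW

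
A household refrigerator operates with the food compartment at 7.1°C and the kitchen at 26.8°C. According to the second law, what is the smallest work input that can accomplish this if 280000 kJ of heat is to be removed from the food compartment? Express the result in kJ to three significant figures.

In absolute terms T_C = 280.25 K and T_H = 299.95 K, so ΔT = 19.70 K.
The reversible limit is COP_R = T_C/ΔT = 14.23, so W_min = Q_C/COP = Q_C·ΔT/T_C.
W_min = 280000 × 19.70/280.25 = 19680 kJ.

19700 kJ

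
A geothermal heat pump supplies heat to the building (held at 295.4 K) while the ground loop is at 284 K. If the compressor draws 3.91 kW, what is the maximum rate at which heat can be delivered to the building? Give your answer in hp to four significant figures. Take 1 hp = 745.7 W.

The reservoir spacing is ΔT = 295.4 − 284 = 11.40 K.
COP_Carnot = T_H/ΔT = 295.40/11.40 = 25.91.
Q̇_max = COP_Carnot × Ẇ = 25.91 × 3.910 kW = 101.3 kW = 135.9 hp.

135.9 hp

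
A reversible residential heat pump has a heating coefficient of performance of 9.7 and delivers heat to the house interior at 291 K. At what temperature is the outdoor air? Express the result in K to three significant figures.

COP_HP = T_H/(T_H − T_C) gives T_H − T_C = T_H/COP.
With T_H = 291.00 K, T_C = 291.00 × (1 − 1/9.7) = 261.00 K.

261 K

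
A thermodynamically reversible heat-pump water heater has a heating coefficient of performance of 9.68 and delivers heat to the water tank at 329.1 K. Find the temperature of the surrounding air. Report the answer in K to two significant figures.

COP_HP = T_H/(T_H − T_C) gives T_H − T_C = T_H/COP.
With T_H = 329.10 K, T_C = 329.10 × (1 − 1/9.68) = 295.10 K.

300 K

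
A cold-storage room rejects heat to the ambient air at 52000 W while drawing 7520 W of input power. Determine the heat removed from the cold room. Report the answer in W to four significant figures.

For a cyclic device the first law requires Q̇_H = Q̇_C + Ẇ.
Q̇_C = Q̇_H − Ẇ = 44480 W.

44480 W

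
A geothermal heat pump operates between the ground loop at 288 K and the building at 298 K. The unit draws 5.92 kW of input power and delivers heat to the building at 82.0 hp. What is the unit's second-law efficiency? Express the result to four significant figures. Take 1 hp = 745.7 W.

Converting, Q̇_H = 82.00 hp = 61.15 kW, so COP_actual = Q̇_H/Ẇ = 61.15/5.920 = 10.33.
The reservoir spacing is ΔT = 298 − 288 = 10.00 K.
COP_Carnot = T_H/ΔT = 298.00/10.00 = 29.80.
η_II = COP_actual/COP_Carnot = 10.33/29.80 = 0.3466.

0.3466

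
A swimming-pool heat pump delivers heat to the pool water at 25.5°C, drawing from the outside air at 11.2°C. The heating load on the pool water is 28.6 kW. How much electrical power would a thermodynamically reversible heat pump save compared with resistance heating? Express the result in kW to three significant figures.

27.2 kW

In absolute terms T_C = 284.35 K and T_H = 298.65 K, so ΔT = 14.30 K.
COP_Carnot = T_H/ΔT = 298.65/14.30 = 20.88.
Resistance heating needs Ẇ_res = Q̇_H = 28.60 kW; the reversible heat pump needs only Ẇ_hp = Q̇_H/COP = 1.369 kW.
Saving = 28.60 − 1.369 = 27.23 kW.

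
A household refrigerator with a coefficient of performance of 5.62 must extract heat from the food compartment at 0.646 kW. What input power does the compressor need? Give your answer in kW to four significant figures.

0.1149 kW

Ẇ = Q̇_C/COP = 0.6460/5.62 = 0.1149 kW.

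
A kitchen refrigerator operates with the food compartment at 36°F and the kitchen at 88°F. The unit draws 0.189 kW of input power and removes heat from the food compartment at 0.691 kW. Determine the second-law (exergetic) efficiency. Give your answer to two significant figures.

0.38

COP_actual = Q̇_C/Ẇ = 0.6910/0.1890 = 3.656.
In absolute terms T_C = 275.37 K and T_H = 304.26 K, so ΔT = 28.89 K.
COP_Carnot = T_C/ΔT = 275.37/28.89 = 9.532.
η_II = COP_actual/COP_Carnot = 3.656/9.532 = 0.3836.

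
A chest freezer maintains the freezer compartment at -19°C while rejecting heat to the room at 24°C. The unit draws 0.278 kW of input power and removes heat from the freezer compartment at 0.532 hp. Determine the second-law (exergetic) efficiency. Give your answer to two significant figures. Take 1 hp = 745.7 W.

Converting, Q̇_C = 0.5320 hp = 0.3967 kW, so COP_actual = Q̇_C/Ẇ = 0.3967/0.2780 = 1.427.
In absolute terms T_C = 254.15 K and T_H = 297.15 K, so ΔT = 43.00 K.
COP_Carnot = T_C/ΔT = 254.15/43.00 = 5.910.
η_II = COP_actual/COP_Carnot = 1.427/5.910 = 0.2414.

0.24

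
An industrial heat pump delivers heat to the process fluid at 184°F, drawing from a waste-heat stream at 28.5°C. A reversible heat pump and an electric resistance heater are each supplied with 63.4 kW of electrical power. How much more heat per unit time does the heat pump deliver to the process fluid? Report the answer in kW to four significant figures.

In absolute terms T_C = 301.65 K and T_H = 357.59 K, so ΔT = 55.94 K.
COP_Carnot = T_H/ΔT = 357.59/55.94 = 6.392.
The heat pump delivers Q̇_H = COP × Ẇ = 405.3 kW; the resistance heater delivers Ẇ = 63.40 kW.
Extra = (COP − 1)·Ẇ = 341.9 kW.

341.9 kW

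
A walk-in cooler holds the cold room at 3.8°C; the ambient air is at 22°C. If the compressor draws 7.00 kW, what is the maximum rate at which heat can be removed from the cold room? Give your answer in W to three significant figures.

In absolute terms T_C = 276.95 K and T_H = 295.15 K, so ΔT = 18.20 K.
COP_Carnot = T_C/ΔT = 276.95/18.20 = 15.22.
Q̇_max = COP_Carnot × Ẇ = 15.22 × 7.000 kW = 106.5 kW = 106500 W.

107000 W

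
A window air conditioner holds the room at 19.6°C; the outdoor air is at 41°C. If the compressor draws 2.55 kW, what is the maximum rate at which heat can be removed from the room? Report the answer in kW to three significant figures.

34.9 kW

In absolute terms T_C = 292.75 K and T_H = 314.15 K, so ΔT = 21.40 K.
COP_Carnot = T_C/ΔT = 292.75/21.40 = 13.68.
Q̇_max = COP_Carnot × Ẇ = 13.68 × 2.550 kW = 34.88 kW.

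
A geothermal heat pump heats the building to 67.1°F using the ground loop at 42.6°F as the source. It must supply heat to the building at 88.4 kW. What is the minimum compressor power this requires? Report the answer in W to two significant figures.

In absolute terms T_C = 279.04 K and T_H = 292.65 K, so ΔT = 13.61 K.
COP_Carnot = T_H/ΔT = 292.65/13.61 = 21.50.
Ẇ_min = Q̇/COP_Carnot = 88.40/21.50 = 4.111 kW = 4111 W.

4100 W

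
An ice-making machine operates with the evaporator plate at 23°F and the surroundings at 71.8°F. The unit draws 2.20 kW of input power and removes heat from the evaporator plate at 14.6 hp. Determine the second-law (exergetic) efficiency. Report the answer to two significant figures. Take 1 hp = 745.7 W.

Converting, Q̇_C = 14.60 hp = 10.89 kW, so COP_actual = Q̇_C/Ẇ = 10.89/2.200 = 4.949.
In absolute terms T_C = 268.15 K and T_H = 295.26 K, so ΔT = 27.11 K.
COP_Carnot = T_C/ΔT = 268.15/27.11 = 9.891.
η_II = COP_actual/COP_Carnot = 4.949/9.891 = 0.5003.

0.50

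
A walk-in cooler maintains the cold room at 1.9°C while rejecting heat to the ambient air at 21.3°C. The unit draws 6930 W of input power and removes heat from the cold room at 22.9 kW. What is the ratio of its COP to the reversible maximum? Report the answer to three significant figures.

0.233

Converting, Q̇_C = 22.90 kW = 22900 W, so COP_actual = Q̇_C/Ẇ = 22900/6930 = 3.304.
In absolute terms T_C = 275.05 K and T_H = 294.45 K, so ΔT = 19.40 K.
COP_Carnot = T_C/ΔT = 275.05/19.40 = 14.18.
η_II = COP_actual/COP_Carnot = 3.304/14.18 = 0.2331.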